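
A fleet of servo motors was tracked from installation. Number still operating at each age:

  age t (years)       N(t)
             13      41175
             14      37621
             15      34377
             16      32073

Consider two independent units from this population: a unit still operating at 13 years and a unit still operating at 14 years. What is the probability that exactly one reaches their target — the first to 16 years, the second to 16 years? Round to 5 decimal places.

p₁ = N(16)/N(13) = 32073/41175 = 0.778944; p₂ = N(16)/N(14) = 32073/37621 = 0.852529.
P(exactly one) = p₁(1−p₂) + (1−p₁)p₂ = 0.114872 + 0.188457 = 0.303328.

0.30333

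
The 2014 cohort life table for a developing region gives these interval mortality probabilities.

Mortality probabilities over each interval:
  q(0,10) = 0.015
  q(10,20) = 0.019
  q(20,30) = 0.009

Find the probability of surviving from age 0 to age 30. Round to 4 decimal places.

0.9576

P(survive 0→30) = (1 − 0.015) × (1 − 0.019) × (1 − 0.009).
= 0.985 × 0.981 × 0.991 = 0.957588.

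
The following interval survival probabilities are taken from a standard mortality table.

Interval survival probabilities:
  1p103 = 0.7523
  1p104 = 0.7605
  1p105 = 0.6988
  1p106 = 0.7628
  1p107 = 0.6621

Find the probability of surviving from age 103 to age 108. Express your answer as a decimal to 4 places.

5p103 = 0.7523 × 0.7605 × 0.6988 × 0.7628 × 0.6621.
= 0.201919.

0.2019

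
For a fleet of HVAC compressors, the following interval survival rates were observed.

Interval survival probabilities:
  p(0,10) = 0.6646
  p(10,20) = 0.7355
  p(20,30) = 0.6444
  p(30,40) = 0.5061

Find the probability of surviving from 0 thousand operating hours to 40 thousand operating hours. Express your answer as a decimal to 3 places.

Chaining the interval survival probabilities: 0.6646 × 0.7355 × 0.6444 × 0.5061.
= 0.159417.

0.159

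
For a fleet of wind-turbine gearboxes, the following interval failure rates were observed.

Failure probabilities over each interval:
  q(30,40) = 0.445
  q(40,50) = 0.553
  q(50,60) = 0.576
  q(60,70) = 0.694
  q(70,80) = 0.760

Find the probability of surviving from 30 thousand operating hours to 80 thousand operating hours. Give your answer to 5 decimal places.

Chaining the interval survival probabilities: (1 − 0.445) × (1 − 0.553) × (1 − 0.576) × (1 − 0.694) × (1 − 0.760).
= 0.555 × 0.447 × 0.424 × 0.306 × 0.240 = 0.007725.

0.00773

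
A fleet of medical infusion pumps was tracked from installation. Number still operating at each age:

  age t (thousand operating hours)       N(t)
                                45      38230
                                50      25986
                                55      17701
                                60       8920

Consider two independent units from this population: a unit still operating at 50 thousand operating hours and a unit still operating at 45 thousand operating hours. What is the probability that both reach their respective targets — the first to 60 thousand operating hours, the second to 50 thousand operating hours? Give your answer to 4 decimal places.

0.2333

p₁ = N(60)/N(50) = 8920/25986 = 0.343262; p₂ = N(50)/N(45) = 25986/38230 = 0.679728.
P(both) = p₁ × p₂ = 0.343262 × 0.679728 = 0.233325.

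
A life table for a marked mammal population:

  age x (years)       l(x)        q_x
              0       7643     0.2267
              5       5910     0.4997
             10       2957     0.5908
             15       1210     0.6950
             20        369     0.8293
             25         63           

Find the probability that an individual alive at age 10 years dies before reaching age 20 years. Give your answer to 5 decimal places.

0.87521

P(die before 20 | alive at 10) = 1 − l(20)/l(10) = 1 − 369/2957 = (2588)/2957 = 0.875211.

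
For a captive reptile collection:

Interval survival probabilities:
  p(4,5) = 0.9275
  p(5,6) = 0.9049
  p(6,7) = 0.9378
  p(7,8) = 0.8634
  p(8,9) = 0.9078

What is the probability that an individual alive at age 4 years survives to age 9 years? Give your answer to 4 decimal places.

P(survive 4→9) = 0.9275 × 0.9049 × 0.9378 × 0.8634 × 0.9078.
= 0.616917.

0.6169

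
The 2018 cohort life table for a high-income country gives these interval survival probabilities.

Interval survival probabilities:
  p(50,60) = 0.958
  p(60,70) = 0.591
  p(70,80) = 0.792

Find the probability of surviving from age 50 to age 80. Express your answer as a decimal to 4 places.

0.4484

The overall survival probability is 0.958 × 0.591 × 0.792.
= 0.448413.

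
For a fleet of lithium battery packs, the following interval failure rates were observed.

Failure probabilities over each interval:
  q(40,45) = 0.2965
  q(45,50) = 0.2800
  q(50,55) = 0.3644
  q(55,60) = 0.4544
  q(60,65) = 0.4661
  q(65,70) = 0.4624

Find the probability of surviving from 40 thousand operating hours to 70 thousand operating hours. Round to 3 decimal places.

The overall survival probability is (1 − 0.2965) × (1 − 0.2800) × (1 − 0.3644) × (1 − 0.4544) × (1 − 0.4661) × (1 − 0.4624).
= 0.7035 × 0.7200 × 0.6356 × 0.5456 × 0.5339 × 0.5376 = 0.050417.

0.050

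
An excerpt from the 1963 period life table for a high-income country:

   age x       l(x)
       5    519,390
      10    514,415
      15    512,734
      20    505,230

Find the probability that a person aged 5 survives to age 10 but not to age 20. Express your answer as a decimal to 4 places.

This is the probability of reaching 10 but not 20, conditional on being alive at 5: (l(10) − l(20)) / l(5).
= (514,415 − 505,230) / 519,390 = 9,185 / 519,390 = 0.017684.

0.0177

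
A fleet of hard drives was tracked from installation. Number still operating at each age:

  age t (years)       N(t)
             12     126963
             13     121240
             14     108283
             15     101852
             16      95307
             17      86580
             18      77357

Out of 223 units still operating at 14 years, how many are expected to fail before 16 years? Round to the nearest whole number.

27

The relevant probability is 1 − 95307/108283 = 0.119834.
Expected number = 223 × 0.119834 = 27.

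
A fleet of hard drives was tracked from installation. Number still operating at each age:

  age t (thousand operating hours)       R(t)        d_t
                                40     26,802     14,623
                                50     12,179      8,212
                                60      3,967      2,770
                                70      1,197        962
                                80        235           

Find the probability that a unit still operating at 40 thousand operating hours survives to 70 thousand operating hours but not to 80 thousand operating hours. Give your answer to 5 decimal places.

This is the probability of reaching 70 but not 80, conditional on being operational at 40: (R(70) − R(80)) / R(40).
= (1,197 − 235) / 26,802 = 962 / 26,802 = 0.035893.

0.03589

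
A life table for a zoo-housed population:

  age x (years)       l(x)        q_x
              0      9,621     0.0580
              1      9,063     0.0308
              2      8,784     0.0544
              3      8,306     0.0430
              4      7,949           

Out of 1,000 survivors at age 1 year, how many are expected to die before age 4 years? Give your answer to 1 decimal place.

122.9

The relevant probability is 1 − 7,949/9,063 = 0.122917.
Expected number = 1,000 × 0.122917 = 122.9.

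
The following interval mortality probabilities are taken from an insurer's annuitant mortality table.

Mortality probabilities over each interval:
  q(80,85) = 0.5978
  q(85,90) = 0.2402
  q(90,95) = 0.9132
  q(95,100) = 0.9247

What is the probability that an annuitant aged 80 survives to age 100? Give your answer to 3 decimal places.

0.002

P(survive 80→100) = (1 − 0.5978) × (1 − 0.2402) × (1 − 0.9132) × (1 − 0.9247).
= 0.4022 × 0.7598 × 0.0868 × 0.0753 = 0.001997.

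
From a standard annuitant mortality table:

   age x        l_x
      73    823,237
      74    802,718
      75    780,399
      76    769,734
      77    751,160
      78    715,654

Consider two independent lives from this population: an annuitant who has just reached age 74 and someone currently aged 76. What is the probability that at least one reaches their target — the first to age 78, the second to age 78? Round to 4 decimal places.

0.9924

p₁ = l_78/l_74 = 715,654/802,718 = 0.891538; p₂ = l_78/l_76 = 715,654/769,734 = 0.929742.
P(at least one) = 1 − (1−p₁)(1−p₂) = 1 − 0.108462 × 0.070258 = 0.992380.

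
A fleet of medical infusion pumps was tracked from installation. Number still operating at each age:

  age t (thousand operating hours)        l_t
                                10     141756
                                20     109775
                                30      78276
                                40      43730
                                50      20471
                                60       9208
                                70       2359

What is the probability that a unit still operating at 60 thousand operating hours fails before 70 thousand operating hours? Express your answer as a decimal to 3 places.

0.744

P(fail before 70 | operational at 60) = 1 − l_70/l_60 = 1 − 2359/9208 = (6849)/9208 = 0.743810.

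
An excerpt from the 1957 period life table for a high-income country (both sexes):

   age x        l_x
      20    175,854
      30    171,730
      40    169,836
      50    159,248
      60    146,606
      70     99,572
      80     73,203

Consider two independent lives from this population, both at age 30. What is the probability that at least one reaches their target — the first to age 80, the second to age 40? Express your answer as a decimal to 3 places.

p₁ = l_80/l_30 = 73,203/171,730 = 0.426268; p₂ = l_40/l_30 = 169,836/171,730 = 0.988971.
P(at least one) = 1 − (1−p₁)(1−p₂) = 1 − 0.573732 × 0.011029 = 0.993672.

0.994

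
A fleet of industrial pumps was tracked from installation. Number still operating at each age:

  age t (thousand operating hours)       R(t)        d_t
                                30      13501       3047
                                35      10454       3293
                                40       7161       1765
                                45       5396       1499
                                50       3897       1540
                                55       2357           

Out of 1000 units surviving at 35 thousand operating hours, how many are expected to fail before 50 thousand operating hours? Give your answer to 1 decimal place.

The relevant probability is 1 − 3897/10454 = 0.627224.
Expected number = 1000 × 0.627224 = 627.2.

627.2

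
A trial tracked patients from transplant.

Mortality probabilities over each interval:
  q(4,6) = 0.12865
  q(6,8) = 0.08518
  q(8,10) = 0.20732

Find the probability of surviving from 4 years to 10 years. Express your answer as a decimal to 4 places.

Survival from 4 to 10 is the product of surviving each interval: (1 − 0.12865) × (1 − 0.08518) × (1 − 0.20732).
= 0.87135 × 0.91482 × 0.79268 = 0.631868.

0.6319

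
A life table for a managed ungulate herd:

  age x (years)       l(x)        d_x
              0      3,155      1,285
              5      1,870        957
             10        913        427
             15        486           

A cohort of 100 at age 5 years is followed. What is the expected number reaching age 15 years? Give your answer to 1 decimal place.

The relevant probability is 486/1,870 = 0.259893.
Expected number = 100 × 0.259893 = 26.0.

26.0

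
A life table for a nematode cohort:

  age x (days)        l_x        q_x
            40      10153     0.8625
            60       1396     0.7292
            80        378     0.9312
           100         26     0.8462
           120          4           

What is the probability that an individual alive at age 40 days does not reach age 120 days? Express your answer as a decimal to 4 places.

P(die before 120 | alive at 40) = 1 − l_120/l_40 = 1 − 4/10153 = (10149)/10153 = 0.999606.

0.9996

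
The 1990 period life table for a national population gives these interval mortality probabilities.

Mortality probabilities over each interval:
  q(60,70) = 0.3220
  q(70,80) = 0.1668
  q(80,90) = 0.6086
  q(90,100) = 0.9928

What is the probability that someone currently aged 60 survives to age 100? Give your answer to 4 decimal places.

0.0016

P(survive 60→100) = (1 − 0.3220) × (1 − 0.1668) × (1 − 0.6086) × (1 − 0.9928).
= 0.6780 × 0.8332 × 0.3914 × 0.0072 = 0.001592.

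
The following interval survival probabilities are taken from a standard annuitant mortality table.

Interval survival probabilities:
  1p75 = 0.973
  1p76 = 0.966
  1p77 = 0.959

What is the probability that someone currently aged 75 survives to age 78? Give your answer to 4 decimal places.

0.9014

3p75 = 0.973 × 0.966 × 0.959.
= 0.901381.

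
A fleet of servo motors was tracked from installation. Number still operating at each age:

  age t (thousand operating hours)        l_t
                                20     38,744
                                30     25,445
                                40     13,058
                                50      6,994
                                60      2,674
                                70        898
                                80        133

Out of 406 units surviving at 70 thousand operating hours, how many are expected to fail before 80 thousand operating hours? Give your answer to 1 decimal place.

345.9

The relevant probability is 1 − 133/898 = 0.851893.
Expected number = 406 × 0.851893 = 345.9.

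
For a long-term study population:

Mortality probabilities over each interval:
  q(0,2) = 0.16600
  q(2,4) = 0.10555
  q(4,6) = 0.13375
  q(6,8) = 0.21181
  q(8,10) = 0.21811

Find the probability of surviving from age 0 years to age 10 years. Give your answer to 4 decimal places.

Chaining the interval survival probabilities: (1 − 0.16600) × (1 − 0.10555) × (1 − 0.13375) × (1 − 0.21181) × (1 − 0.21811).
= 0.83400 × 0.89445 × 0.86625 × 0.78819 × 0.78189 = 0.398237.

0.3982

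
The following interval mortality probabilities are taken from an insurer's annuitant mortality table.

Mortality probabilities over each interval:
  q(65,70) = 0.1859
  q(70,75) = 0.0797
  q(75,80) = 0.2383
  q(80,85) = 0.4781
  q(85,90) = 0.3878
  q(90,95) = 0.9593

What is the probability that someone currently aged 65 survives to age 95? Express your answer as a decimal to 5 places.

P(survive 65→95) = (1 − 0.1859) × (1 − 0.0797) × (1 − 0.2383) × (1 − 0.4781) × (1 − 0.3878) × (1 − 0.9593).
= 0.8141 × 0.9203 × 0.7617 × 0.5219 × 0.6122 × 0.0407 = 0.007421.

0.00742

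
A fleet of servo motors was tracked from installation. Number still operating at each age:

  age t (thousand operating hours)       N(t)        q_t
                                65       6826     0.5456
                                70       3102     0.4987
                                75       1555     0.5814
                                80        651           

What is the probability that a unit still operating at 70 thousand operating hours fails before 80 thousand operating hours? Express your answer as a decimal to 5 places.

0.79014

P(fail before 80 | operational at 70) = 1 − N(80)/N(70) = 1 − 651/3102 = (2451)/3102 = 0.790135.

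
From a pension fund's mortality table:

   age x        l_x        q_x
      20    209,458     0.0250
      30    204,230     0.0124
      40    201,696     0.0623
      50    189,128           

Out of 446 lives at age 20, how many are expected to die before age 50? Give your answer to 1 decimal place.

43.3

The relevant probability is 1 − 189,128/209,458 = 0.097060.
Expected number = 446 × 0.097060 = 43.3.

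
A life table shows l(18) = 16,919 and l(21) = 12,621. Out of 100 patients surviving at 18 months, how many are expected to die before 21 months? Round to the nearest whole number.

The relevant probability is 1 − 12,621/16,919 = 0.254034.
Expected number = 100 × 0.254034 = 25.

25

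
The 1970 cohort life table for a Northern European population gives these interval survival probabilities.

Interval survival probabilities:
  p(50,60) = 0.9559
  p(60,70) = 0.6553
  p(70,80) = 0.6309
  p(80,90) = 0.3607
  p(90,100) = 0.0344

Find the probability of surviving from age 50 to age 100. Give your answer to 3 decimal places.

0.005

Chaining the interval survival probabilities: 0.9559 × 0.6553 × 0.6309 × 0.3607 × 0.0344.
= 0.004904.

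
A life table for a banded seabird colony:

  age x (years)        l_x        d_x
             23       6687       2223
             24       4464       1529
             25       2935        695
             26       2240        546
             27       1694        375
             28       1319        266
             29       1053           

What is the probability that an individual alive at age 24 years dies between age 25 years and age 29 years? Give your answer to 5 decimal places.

This is the probability of reaching 25 but not 29, conditional on being alive at 24: (l_25 − l_29) / l_24.
= (2935 − 1053) / 4464 = 1882 / 4464 = 0.421595.

0.42159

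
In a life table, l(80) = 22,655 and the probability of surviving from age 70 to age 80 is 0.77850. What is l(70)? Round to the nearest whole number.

29101

l(70) = l(80) / p = 22,655 / 0.77850 = 29101.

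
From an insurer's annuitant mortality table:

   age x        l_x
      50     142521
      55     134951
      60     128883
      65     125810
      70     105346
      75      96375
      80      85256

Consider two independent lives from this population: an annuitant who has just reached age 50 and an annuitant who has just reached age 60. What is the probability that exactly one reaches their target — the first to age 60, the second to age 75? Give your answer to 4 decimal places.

p₁ = l_60/l_50 = 128883/142521 = 0.904309; p₂ = l_75/l_60 = 96375/128883 = 0.747771.
P(exactly one) = p₁(1−p₂) + (1−p₁)p₂ = 0.228093 + 0.071555 = 0.299648.

0.2996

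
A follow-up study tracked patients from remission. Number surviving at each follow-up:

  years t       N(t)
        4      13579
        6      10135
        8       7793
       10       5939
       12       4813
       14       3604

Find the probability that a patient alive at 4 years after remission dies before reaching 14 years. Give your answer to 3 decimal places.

0.735

P(die before 14 | alive at 4) = 1 − N(14)/N(4) = 1 − 3604/13579 = (9975)/13579 = 0.734590.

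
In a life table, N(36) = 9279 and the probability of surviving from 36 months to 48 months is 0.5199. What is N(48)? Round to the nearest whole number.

N(48) = N(36) × p = 9279 × 0.5199 = 4824.

4824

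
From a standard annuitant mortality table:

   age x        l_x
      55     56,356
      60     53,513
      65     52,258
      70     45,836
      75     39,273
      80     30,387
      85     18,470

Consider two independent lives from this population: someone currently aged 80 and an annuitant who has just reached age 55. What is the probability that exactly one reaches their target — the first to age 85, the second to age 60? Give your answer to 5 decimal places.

0.40305

p₁ = l_85/l_80 = 18,470/30,387 = 0.607826; p₂ = l_60/l_55 = 53,513/56,356 = 0.949553.
P(exactly one) = p₁(1−p₂) + (1−p₁)p₂ = 0.030663 + 0.372390 = 0.403053.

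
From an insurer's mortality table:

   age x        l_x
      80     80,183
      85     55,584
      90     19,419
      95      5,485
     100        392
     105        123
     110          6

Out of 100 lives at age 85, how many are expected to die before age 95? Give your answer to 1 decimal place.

The relevant probability is 1 − 5,485/55,584 = 0.901321.
Expected number = 100 × 0.901321 = 90.1.

90.1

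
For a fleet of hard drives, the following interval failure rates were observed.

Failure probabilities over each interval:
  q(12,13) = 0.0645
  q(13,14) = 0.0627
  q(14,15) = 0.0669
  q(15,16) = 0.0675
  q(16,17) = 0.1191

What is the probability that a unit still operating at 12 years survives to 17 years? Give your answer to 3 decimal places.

0.672

Survival from 12 to 17 is the product of surviving each interval: (1 − 0.0645) × (1 − 0.0627) × (1 − 0.0669) × (1 − 0.0675) × (1 − 0.1191).
= 0.9355 × 0.9373 × 0.9331 × 0.9325 × 0.8809 = 0.672088.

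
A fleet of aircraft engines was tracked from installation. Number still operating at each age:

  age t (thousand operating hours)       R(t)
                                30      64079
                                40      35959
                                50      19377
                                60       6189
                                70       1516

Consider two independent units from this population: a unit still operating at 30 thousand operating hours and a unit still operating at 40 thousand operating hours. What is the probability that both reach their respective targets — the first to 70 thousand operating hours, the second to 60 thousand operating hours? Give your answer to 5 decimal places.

0.00407

p₁ = R(70)/R(30) = 1516/64079 = 0.023658; p₂ = R(60)/R(40) = 6189/35959 = 0.172113.
P(both) = p₁ × p₂ = 0.023658 × 0.172113 = 0.004072.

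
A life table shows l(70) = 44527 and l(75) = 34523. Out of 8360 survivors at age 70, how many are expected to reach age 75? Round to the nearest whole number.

6482

The relevant probability is 34523/44527 = 0.775327.
Expected number = 8360 × 0.775327 = 6482.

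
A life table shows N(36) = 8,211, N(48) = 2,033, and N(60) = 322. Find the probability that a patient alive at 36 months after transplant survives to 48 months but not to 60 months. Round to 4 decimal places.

0.2084

This is the probability of reaching 48 but not 60, conditional on being alive at 36: (N(48) − N(60)) / N(36).
= (2,033 − 322) / 8,211 = 1,711 / 8,211 = 0.208379.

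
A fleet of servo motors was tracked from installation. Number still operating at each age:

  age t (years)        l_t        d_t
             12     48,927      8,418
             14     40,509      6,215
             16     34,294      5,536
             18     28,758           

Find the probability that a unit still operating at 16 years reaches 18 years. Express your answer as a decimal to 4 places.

0.8386

The conditional survival probability is l_18/l_16 = 28,758/34,294 = 0.838572.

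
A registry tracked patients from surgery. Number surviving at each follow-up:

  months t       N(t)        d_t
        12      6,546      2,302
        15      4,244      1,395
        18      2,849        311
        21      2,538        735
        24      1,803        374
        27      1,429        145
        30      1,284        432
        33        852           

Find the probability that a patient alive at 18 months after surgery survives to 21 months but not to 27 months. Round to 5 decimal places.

0.38926

This is the probability of reaching 21 but not 27, conditional on being alive at 18: (N(21) − N(27)) / N(18).
= (2,538 − 1,429) / 2,849 = 1,109 / 2,849 = 0.389259.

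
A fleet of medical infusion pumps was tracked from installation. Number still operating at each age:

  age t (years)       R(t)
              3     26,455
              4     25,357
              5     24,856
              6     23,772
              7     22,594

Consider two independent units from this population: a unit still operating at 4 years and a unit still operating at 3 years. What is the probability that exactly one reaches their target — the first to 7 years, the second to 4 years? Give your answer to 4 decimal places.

0.1414

p₁ = R(7)/R(4) = 22,594/25,357 = 0.891036; p₂ = R(4)/R(3) = 25,357/26,455 = 0.958496.
P(exactly one) = p₁(1−p₂) + (1−p₁)p₂ = 0.036982 + 0.104442 = 0.141423.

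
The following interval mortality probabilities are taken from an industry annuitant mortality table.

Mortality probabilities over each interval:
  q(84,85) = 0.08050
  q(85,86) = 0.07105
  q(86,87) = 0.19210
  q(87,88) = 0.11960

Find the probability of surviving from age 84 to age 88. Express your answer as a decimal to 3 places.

Survival from 84 to 88 is the product of surviving each interval: (1 − 0.08050) × (1 − 0.07105) × (1 − 0.19210) × (1 − 0.11960).
= 0.91950 × 0.92895 × 0.80790 × 0.88040 = 0.607550.

0.608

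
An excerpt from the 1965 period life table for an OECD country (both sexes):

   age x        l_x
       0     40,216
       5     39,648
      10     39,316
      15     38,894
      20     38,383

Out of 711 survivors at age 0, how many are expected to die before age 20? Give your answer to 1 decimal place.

32.4

The relevant probability is 1 − 38,383/40,216 = 0.045579.
Expected number = 711 × 0.045579 = 32.4.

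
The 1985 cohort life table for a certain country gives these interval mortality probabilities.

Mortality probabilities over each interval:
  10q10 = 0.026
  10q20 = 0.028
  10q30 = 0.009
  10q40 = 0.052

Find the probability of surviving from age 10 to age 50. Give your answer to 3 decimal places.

40p10 = (1 − 0.026) × (1 − 0.028) × (1 − 0.009) × (1 − 0.052).
= 0.974 × 0.972 × 0.991 × 0.948 = 0.889421.

0.889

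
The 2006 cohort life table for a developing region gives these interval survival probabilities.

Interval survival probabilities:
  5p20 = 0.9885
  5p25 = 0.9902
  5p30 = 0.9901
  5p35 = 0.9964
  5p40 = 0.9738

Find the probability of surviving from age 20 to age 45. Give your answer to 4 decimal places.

Chaining the interval survival probabilities: 0.9885 × 0.9902 × 0.9901 × 0.9964 × 0.9738.
= 0.940334.

0.9403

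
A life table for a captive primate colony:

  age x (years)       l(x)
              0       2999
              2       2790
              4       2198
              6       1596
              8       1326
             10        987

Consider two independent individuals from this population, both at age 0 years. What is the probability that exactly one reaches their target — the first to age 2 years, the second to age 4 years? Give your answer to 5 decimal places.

0.29955

p₁ = l(2)/l(0) = 2790/2999 = 0.930310; p₂ = l(4)/l(0) = 2198/2999 = 0.732911.
P(exactly one) = p₁(1−p₂) + (1−p₁)p₂ = 0.248476 + 0.051077 = 0.299552.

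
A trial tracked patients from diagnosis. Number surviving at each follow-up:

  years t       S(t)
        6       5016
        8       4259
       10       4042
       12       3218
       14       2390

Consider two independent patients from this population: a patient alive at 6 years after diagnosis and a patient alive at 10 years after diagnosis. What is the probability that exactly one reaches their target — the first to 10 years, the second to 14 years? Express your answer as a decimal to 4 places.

p₁ = S(10)/S(6) = 4042/5016 = 0.805821; p₂ = S(14)/S(10) = 2390/4042 = 0.591291.
P(exactly one) = p₁(1−p₂) + (1−p₁)p₂ = 0.329346 + 0.114816 = 0.444163.

0.4442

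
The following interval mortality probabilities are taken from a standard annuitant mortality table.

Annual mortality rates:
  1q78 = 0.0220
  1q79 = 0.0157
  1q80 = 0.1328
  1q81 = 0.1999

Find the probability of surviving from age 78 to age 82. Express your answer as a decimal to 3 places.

The overall survival probability is (1 − 0.0220) × (1 − 0.0157) × (1 − 0.1328) × (1 − 0.1999).
= 0.9780 × 0.9843 × 0.8672 × 0.8001 = 0.667928.

0.668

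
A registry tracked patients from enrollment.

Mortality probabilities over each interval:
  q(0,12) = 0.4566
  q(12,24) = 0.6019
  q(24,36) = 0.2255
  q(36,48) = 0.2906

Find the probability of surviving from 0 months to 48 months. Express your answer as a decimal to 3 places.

0.119

P(survive 0→48) = (1 − 0.4566) × (1 − 0.6019) × (1 − 0.2255) × (1 − 0.2906).
= 0.5434 × 0.3981 × 0.7745 × 0.7094 = 0.118857.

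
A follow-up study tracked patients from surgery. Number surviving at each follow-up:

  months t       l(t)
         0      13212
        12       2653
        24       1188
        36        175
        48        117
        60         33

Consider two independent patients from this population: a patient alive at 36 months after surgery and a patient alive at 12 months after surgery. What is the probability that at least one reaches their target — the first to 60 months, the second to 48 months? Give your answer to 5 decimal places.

p₁ = l(60)/l(36) = 33/175 = 0.188571; p₂ = l(48)/l(12) = 117/2653 = 0.044101.
P(at least one) = 1 − (1−p₁)(1−p₂) = 1 − 0.811429 × 0.955899 = 0.224356.

0.22436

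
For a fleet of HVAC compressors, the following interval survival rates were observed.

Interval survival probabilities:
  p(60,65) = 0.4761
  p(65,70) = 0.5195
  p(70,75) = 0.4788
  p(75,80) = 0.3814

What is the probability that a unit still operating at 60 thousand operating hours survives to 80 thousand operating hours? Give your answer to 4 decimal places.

0.0452

Survival from 60 to 80 is the product of surviving each interval: 0.4761 × 0.5195 × 0.4788 × 0.3814.
= 0.045167.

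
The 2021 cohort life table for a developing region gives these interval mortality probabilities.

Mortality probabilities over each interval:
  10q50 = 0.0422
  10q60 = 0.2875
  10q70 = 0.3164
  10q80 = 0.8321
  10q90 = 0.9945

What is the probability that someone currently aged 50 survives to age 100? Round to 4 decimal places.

0.0004

The overall survival probability is (1 − 0.0422) × (1 − 0.2875) × (1 − 0.3164) × (1 − 0.8321) × (1 − 0.9945).
= 0.9578 × 0.7125 × 0.6836 × 0.1679 × 0.0055 = 0.000431.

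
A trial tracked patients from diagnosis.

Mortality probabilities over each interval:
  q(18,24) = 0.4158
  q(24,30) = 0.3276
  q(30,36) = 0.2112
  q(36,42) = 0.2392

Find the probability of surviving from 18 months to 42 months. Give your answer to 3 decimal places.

0.236

Chaining the interval survival probabilities: (1 − 0.4158) × (1 − 0.3276) × (1 − 0.2112) × (1 − 0.2392).
= 0.5842 × 0.6724 × 0.7888 × 0.7608 = 0.235736.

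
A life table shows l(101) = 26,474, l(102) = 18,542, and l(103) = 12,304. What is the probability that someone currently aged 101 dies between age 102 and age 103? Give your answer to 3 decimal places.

This is the probability of reaching 102 but not 103, conditional on being alive at 101: (l(102) − l(103)) / l(101).
= (18,542 − 12,304) / 26,474 = 6,238 / 26,474 = 0.235627.

0.236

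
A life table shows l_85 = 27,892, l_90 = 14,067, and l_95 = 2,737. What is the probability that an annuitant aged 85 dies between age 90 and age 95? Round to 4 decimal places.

0.4062

We want 5|5q85 = (l_90 − l_95)/l_85.
This is the probability of reaching 90 but not 95, conditional on being alive at 85: (l_90 − l_95) / l_85.
= (14,067 − 2,737) / 27,892 = 11,330 / 27,892 = 0.406210.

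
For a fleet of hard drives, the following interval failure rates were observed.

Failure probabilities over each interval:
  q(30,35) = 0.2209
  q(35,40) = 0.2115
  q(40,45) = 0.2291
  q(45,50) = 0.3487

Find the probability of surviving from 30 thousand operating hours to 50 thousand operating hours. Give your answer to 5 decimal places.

0.30844

P(survive 30→50) = (1 − 0.2209) × (1 − 0.2115) × (1 − 0.2291) × (1 − 0.3487).
= 0.7791 × 0.7885 × 0.7709 × 0.6513 = 0.308442.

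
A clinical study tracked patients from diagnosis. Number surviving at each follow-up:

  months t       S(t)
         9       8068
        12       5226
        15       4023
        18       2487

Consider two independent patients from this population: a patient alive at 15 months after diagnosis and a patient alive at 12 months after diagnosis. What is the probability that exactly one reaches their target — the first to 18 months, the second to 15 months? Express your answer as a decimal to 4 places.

0.4362

p₁ = S(18)/S(15) = 2487/4023 = 0.618195; p₂ = S(15)/S(12) = 4023/5226 = 0.769805.
P(exactly one) = p₁(1−p₂) + (1−p₁)p₂ = 0.142305 + 0.293915 = 0.436221.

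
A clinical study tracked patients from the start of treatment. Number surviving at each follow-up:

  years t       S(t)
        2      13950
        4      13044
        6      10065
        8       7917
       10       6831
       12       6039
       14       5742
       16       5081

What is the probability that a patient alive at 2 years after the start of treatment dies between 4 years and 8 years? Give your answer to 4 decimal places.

0.3675

This is the probability of reaching 4 but not 8, conditional on being alive at 2: (S(4) − S(8)) / S(2).
= (13044 − 7917) / 13950 = 5127 / 13950 = 0.367527.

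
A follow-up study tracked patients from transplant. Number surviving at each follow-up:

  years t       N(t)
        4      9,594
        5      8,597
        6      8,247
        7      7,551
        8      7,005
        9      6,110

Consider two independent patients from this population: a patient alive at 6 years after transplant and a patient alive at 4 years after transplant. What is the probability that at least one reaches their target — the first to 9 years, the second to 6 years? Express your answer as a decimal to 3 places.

p₁ = N(9)/N(6) = 6,110/8,247 = 0.740875; p₂ = N(6)/N(4) = 8,247/9,594 = 0.859600.
P(at least one) = 1 − (1−p₁)(1−p₂) = 1 − 0.259125 × 0.140400 = 0.963619.

0.964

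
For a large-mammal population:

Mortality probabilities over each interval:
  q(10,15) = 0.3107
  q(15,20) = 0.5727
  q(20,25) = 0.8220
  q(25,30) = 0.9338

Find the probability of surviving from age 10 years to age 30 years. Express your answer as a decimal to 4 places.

Chaining the interval survival probabilities: (1 − 0.3107) × (1 − 0.5727) × (1 − 0.8220) × (1 − 0.9338).
= 0.6893 × 0.4273 × 0.1780 × 0.0662 = 0.003471.

0.0035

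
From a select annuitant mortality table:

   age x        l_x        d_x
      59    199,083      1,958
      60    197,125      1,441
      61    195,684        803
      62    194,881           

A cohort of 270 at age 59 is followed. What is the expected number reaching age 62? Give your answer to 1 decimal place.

264.3

The relevant probability is 194,881/199,083 = 0.978893.
Expected number = 270 × 0.978893 = 264.3.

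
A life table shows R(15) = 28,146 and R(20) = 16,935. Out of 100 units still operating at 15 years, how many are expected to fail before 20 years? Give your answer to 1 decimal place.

39.8

The relevant probability is 1 − 16,935/28,146 = 0.398316.
Expected number = 100 × 0.398316 = 39.8.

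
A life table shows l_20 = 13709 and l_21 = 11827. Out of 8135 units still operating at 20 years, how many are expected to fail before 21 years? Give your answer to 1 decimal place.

1116.8

The relevant probability is 1 − 11827/13709 = 0.137282.
Expected number = 8135 × 0.137282 = 1116.8.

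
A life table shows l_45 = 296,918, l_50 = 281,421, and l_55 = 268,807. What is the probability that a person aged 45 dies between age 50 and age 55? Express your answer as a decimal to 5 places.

0.04248

This is the probability of reaching 50 but not 55, conditional on being alive at 45: (l_50 − l_55) / l_45.
= (281,421 − 268,807) / 296,918 = 12,614 / 296,918 = 0.042483.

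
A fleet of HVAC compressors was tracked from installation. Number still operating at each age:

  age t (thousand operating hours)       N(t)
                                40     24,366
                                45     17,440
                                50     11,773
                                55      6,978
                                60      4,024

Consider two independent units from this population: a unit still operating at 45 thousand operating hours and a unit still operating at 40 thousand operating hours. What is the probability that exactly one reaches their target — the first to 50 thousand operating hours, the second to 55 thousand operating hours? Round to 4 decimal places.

p₁ = N(50)/N(45) = 11,773/17,440 = 0.675057; p₂ = N(55)/N(40) = 6,978/24,366 = 0.286383.
P(exactly one) = p₁(1−p₂) + (1−p₁)p₂ = 0.481732 + 0.093058 = 0.574790.

0.5748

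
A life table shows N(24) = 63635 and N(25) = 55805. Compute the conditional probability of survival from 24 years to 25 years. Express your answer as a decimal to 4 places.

0.8770

The conditional survival probability is N(25)/N(24) = 55805/63635 = 0.876955.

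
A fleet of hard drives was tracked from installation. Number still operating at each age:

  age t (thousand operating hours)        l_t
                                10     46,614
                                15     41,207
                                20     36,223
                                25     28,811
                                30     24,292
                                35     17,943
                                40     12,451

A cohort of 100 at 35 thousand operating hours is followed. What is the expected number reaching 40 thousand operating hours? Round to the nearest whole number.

69

The relevant probability is 12,451/17,943 = 0.693920.
Expected number = 100 × 0.693920 = 69.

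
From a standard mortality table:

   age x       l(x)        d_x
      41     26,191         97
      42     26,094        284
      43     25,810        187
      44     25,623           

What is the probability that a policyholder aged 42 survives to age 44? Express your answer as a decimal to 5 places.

The conditional survival probability is l(44)/l(42) = 25,623/26,094 = 0.981950.

0.98195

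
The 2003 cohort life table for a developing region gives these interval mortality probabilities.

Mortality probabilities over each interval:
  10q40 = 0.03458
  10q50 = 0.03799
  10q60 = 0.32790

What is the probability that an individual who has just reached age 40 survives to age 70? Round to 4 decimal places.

30p40 = (1 − 0.03458) × (1 − 0.03799) × (1 − 0.32790).
= 0.96542 × 0.96201 × 0.67210 = 0.624209.

0.6242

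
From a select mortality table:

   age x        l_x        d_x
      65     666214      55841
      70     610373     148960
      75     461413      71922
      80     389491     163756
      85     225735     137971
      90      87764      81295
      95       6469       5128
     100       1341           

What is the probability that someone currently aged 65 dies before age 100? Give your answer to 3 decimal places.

0.998

P(die before 100 | alive at 65) = 1 − l_100/l_65 = 1 − 1341/666214 = (664873)/666214 = 0.997987.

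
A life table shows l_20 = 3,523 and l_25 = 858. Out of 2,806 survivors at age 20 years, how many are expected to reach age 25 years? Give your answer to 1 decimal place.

The relevant probability is 858/3,523 = 0.243542.
Expected number = 2,806 × 0.243542 = 683.4.

683.4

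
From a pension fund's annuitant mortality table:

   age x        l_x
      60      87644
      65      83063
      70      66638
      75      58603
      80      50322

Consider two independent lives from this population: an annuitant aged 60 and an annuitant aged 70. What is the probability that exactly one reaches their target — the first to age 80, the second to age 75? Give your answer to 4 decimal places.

p₁ = l_80/l_60 = 50322/87644 = 0.574164; p₂ = l_75/l_70 = 58603/66638 = 0.879423.
P(exactly one) = p₁(1−p₂) + (1−p₁)p₂ = 0.069231 + 0.374490 = 0.443721.

0.4437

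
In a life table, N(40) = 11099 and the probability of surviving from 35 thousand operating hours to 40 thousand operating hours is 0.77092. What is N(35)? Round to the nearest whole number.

N(35) = N(40) / p = 11099 / 0.77092 = 14397.

14397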